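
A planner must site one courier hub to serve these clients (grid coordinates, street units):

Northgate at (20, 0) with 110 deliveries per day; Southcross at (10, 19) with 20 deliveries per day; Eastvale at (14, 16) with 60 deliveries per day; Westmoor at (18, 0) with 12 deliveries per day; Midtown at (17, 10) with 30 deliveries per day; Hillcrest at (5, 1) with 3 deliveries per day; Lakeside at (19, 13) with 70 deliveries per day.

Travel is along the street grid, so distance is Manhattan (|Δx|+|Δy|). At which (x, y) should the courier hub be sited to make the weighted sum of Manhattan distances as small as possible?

(19, 10)

Manhattan distance separates: Σwᵢ(|x−xᵢ|+|y−yᵢ|) = Σwᵢ|x−xᵢ| + Σwᵢ|y−yᵢ|, so x and y are optimised independently as 1-D weighted medians.
Total weight W = 305; half = 152.5.
x-coordinate, sorted with cumulative weight:
  x=5 (Hillcrest, w=3) cum 3
  x=10 (Southcross, w=20) cum 23
  x=14 (Eastvale, w=60) cum 83
  x=17 (Midtown, w=30) cum 113
  x=18 (Westmoor, w=12) cum 125
  x=19 (Lakeside, w=70) cum 195  ← median
  x=20 (Northgate, w=110) cum 305
⇒ x* = 19
y-coordinate, sorted with cumulative weight:
  y=0 (Northgate, w=110) cum 110
  y=0 (Westmoor, w=12) cum 122
  y=1 (Hillcrest, w=3) cum 125
  y=10 (Midtown, w=30) cum 155  ← median
  y=13 (Lakeside, w=70) cum 225
  y=16 (Eastvale, w=60) cum 285
  y=19 (Southcross, w=20) cum 305
⇒ y* = 10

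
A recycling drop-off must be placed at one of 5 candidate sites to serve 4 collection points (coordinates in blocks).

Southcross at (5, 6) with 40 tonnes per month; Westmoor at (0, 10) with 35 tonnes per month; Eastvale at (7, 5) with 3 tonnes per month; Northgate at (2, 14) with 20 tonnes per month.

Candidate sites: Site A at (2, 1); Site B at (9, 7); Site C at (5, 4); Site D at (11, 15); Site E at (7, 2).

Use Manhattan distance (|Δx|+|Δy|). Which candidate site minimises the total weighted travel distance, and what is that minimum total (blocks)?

Site C, total 734 blocks

Total weighted distance at each candidate:
  Site A (2, 1): total = 992
  Site B (9, 7): total = 912
  Site C (5, 4): total = 734
  Site D (11, 15): total = 1402
  Site E (7, 2): total = 1114
Minimum is at Site C with total 734 blocks.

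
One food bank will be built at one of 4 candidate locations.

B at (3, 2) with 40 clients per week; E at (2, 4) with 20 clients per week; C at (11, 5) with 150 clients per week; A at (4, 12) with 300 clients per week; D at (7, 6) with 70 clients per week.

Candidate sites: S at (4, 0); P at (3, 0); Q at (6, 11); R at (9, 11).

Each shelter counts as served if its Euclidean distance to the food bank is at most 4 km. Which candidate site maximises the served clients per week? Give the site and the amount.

Q, covering 300

Coverage radius r = 4 km; a point is covered iff (Δx)²+(Δy)² ≤ 4² = 16.
  S (4, 0): covers {B} → 40
  P (3, 0): covers {B} → 40
  Q (6, 11): covers {A} → 300
  R (9, 11): covers {none} → 0
Maximum coverage at Q: 300 clients per week.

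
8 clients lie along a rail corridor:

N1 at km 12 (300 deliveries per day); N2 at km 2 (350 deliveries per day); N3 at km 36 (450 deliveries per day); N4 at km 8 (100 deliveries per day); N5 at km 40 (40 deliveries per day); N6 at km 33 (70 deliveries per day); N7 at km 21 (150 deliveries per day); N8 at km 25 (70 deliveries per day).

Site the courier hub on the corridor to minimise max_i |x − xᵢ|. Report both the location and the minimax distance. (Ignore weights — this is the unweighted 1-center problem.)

location 21, max distance 19

The 1-center on a line is the midpoint of the two extreme points: leftmost at 2, rightmost at 40.
Optimal location = (2 + 40)/2 = 21; maximum distance = (40 − 2)/2 = 19.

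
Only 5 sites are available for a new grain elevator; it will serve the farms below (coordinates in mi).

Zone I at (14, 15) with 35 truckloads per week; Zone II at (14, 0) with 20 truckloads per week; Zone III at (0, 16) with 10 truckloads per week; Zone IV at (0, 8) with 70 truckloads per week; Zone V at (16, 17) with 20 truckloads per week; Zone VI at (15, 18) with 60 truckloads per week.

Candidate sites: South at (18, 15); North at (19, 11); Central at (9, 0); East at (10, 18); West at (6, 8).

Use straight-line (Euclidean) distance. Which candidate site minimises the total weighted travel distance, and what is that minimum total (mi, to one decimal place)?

Total weighted distance at each candidate:
  South (18, 15): total = 2293.8
  North (19, 11): total = 2626.6
  Central (9, 0): total = 3186.0
  East (10, 18): total = 2057.4
  West (6, 8): total = 2194.6
Minimum is at East with total 2057.4 mi.

East, total 2057.4 mi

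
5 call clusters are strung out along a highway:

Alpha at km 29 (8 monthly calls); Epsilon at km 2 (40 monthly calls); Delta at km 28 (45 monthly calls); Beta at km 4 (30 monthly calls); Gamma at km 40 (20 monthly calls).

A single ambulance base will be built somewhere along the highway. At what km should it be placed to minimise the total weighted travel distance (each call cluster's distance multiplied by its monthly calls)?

For a sum of weighted absolute distances on a line, the optimum is the weighted median (not the mean). Total weight W = 143; half-weight = 71.5.
Sort by position and accumulate weight:
  km 2 (Epsilon, w=40) → cum 40
  km 4 (Beta, w=30) → cum 70
  km 28 (Delta, w=45) → cum 115  ≥ 71.5 → median here
  km 29 (Alpha, w=8) → cum 123
  km 40 (Gamma, w=20) → cum 143
Optimal location: km 28.

x = 28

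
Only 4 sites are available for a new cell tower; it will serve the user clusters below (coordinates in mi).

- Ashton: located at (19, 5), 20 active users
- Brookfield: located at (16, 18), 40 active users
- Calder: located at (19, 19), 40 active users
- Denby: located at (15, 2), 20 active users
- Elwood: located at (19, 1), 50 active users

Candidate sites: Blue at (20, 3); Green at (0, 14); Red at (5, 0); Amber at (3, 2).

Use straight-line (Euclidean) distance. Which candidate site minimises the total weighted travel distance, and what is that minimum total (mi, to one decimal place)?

Blue, total 1520.7 mi

Total weighted distance at each candidate:
  Blue (20, 3): total = 1520.7
  Green (0, 14): total = 3401.3
  Red (5, 0): total = 2990.9
  Amber (3, 2): total = 3125.6
Minimum is at Blue with total 1520.7 mi.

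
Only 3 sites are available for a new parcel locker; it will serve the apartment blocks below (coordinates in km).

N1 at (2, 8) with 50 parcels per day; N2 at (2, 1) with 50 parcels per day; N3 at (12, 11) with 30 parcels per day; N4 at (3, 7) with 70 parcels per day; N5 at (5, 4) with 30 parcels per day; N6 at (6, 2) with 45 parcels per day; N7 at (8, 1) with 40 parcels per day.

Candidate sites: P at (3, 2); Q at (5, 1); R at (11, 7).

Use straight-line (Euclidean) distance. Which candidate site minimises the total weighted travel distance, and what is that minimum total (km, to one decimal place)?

Total weighted distance at each candidate:
  P (3, 2): total = 1530.5
  Q (5, 1): total = 1613.3
  R (11, 7): total = 2465.1
Minimum is at P with total 1530.5 km.

P, total 1530.5 km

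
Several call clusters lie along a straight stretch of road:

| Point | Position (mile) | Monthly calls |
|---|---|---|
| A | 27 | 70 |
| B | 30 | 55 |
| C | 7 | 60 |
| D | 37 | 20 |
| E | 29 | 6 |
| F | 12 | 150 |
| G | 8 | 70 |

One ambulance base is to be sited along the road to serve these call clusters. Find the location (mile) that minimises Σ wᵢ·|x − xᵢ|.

x = 12

For a sum of weighted absolute distances on a line, the optimum is the weighted median (not the mean). Total weight W = 431; half-weight = 215.5.
Sort by position and accumulate weight:
  mile 7 (C, w=60) → cum 60
  mile 8 (G, w=70) → cum 130
  mile 12 (F, w=150) → cum 280  ≥ 215.5 → median here
  mile 27 (A, w=70) → cum 350
  mile 29 (E, w=6) → cum 356
  mile 30 (B, w=55) → cum 411
  mile 37 (D, w=20) → cum 431
Optimal location: mile 12.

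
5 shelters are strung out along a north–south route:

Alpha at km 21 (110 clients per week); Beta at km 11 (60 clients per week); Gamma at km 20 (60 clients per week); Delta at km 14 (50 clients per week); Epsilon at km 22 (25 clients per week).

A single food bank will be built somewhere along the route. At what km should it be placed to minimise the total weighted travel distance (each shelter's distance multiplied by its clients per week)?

For a sum of weighted absolute distances on a line, the optimum is the weighted median (not the mean). Total weight W = 305; half-weight = 152.5.
Sort by position and accumulate weight:
  km 11 (Beta, w=60) → cum 60
  km 14 (Delta, w=50) → cum 110
  km 20 (Gamma, w=60) → cum 170  ≥ 152.5 → median here
  km 21 (Alpha, w=110) → cum 280
  km 22 (Epsilon, w=25) → cum 305
Optimal location: km 20.

x = 20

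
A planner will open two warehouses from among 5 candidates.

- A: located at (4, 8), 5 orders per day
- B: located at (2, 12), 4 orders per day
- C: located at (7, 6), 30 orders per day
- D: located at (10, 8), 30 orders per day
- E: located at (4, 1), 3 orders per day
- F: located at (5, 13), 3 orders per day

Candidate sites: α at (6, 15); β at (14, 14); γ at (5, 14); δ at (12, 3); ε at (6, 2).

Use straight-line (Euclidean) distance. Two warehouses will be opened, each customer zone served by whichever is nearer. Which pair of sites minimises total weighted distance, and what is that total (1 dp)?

{γ, ε}, total 394.6

Evaluate every pair (each demand assigned to the nearer of the two):
  {γ, ε}: total = 394.6
  {δ, ε}: total = 399.8
  {α, ε}: total = 405.1
  {γ, δ}: total = 409.1
  {α, δ}: total = 424.3
  {β, ε}: total = 448.6
  {β, δ}: total = 484.2
  {β, γ}: total = 550.7
  {α, γ}: total = 568.6
  {α, β}: total = 593.5
Best pair: {γ, ε} with total 394.6.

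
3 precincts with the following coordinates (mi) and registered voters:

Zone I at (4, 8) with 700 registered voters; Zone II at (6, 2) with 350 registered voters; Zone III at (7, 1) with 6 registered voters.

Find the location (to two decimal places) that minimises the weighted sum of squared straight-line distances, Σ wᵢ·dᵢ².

The minimiser of Σwᵢ‖p−pᵢ‖² is the weighted centroid p* = (Σwᵢpᵢ)/(Σwᵢ).
Σwᵢ = 1056.
Σwᵢxᵢ = 700·4 + 350·6 + 6·7 = 4942.
Σwᵢyᵢ = 700·8 + 350·2 + 6·1 = 6306.
x* = 4942/1056 = 4.68, y* = 6306/1056 = 5.97.

(4.68, 5.97)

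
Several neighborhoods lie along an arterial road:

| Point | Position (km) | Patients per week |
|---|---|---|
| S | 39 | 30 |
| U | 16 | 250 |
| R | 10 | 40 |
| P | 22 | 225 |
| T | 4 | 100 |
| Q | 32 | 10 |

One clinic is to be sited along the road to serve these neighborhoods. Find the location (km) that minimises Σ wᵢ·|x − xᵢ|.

x = 16

For a sum of weighted absolute distances on a line, the optimum is the weighted median (not the mean). Total weight W = 655; half-weight = 327.5.
Sort by position and accumulate weight:
  km 4 (T, w=100) → cum 100
  km 10 (R, w=40) → cum 140
  km 16 (U, w=250) → cum 390  ≥ 327.5 → median here
  km 22 (P, w=225) → cum 615
  km 32 (Q, w=10) → cum 625
  km 39 (S, w=30) → cum 655
Optimal location: km 16.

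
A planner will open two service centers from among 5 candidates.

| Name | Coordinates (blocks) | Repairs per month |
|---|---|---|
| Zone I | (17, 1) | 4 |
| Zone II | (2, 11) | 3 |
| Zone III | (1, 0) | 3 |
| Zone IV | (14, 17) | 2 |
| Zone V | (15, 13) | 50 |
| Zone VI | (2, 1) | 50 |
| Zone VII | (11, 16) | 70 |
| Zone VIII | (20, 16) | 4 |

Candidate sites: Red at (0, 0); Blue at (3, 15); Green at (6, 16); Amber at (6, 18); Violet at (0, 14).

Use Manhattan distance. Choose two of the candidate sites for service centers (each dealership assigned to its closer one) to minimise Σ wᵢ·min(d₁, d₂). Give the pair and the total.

Evaluate every pair (each demand assigned to the nearer of the two):
  {Red, Green}: total = 1276
  {Red, Amber}: total = 1530
  {Red, Blue}: total = 1668
  {Green, Violet}: total = 1938
  {Blue, Green}: total = 1944
  {Red, Violet}: total = 2072
  {Green, Amber}: total = 2168
  {Amber, Violet}: total = 2194
  {Blue, Amber}: total = 2200
  {Blue, Violet}: total = 2350
Best pair: {Red, Green} with total 1276.

{Red, Green}, total 1276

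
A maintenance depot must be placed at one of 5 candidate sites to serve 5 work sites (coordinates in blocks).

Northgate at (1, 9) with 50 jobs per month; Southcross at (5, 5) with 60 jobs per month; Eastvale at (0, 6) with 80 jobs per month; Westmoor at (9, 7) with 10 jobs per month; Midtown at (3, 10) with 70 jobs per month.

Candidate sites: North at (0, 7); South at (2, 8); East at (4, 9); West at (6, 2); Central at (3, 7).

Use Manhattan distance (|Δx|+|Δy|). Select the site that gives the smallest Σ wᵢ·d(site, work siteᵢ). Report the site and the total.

Total weighted distance at each candidate:
  North (0, 7): total = 1160
  South (2, 8): total = 1070
  East (4, 9): total = 1220
  West (6, 2): total = 2490
  Central (3, 7): total = 1030
Minimum is at Central with total 1030 blocks.

Central, total 1030 blocks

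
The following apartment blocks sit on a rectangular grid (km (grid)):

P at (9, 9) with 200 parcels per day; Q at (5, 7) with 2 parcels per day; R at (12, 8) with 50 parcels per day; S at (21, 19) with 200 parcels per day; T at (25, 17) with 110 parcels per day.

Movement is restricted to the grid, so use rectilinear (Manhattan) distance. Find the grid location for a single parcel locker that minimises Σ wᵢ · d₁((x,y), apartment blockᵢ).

(21, 17)

Manhattan distance separates: Σwᵢ(|x−xᵢ|+|y−yᵢ|) = Σwᵢ|x−xᵢ| + Σwᵢ|y−yᵢ|, so x and y are optimised independently as 1-D weighted medians.
Total weight W = 562; half = 281.
x-coordinate, sorted with cumulative weight:
  x=5 (Q, w=2) cum 2
  x=9 (P, w=200) cum 202
  x=12 (R, w=50) cum 252
  x=21 (S, w=200) cum 452  ← median
  x=25 (T, w=110) cum 562
⇒ x* = 21
y-coordinate, sorted with cumulative weight:
  y=7 (Q, w=2) cum 2
  y=8 (R, w=50) cum 52
  y=9 (P, w=200) cum 252
  y=17 (T, w=110) cum 362  ← median
  y=19 (S, w=200) cum 562
⇒ y* = 17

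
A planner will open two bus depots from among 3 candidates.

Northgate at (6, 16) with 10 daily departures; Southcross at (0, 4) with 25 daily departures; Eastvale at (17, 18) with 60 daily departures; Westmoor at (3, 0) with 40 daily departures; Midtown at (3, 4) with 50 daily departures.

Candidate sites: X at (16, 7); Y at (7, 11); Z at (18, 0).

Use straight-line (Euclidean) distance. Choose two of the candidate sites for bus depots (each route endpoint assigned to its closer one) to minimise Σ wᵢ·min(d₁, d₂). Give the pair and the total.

Evaluate every pair (each demand assigned to the nearer of the two):
  {X, Y}: total = 1832.5
  {Y, Z}: total = 1902.2
  {X, Z}: total = 2461.9
Best pair: {X, Y} with total 1832.5.

{X, Y}, total 1832.5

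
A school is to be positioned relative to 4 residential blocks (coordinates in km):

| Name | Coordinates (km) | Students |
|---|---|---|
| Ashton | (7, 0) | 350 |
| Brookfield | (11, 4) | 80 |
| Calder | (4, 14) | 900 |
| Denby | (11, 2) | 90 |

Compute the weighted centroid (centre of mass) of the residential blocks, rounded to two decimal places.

The minimiser of Σwᵢ‖p−pᵢ‖² is the weighted centroid p* = (Σwᵢpᵢ)/(Σwᵢ).
Σwᵢ = 1420.
Σwᵢxᵢ = 350·7 + 80·11 + 900·4 + 90·11 = 7920.
Σwᵢyᵢ = 350·0 + 80·4 + 900·14 + 90·2 = 13100.
x* = 7920/1420 = 5.58, y* = 13100/1420 = 9.23.

(5.58, 9.23)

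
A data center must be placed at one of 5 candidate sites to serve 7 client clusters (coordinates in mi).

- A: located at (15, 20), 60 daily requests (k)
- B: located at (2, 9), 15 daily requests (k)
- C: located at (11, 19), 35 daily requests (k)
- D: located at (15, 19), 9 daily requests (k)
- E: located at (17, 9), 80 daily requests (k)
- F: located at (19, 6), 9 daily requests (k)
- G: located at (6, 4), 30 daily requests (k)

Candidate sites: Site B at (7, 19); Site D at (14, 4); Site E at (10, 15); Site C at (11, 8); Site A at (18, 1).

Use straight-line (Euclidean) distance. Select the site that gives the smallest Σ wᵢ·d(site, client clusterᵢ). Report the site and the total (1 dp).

Total weighted distance at each candidate:
  Site B (7, 19): total = 2605.0
  Site D (14, 4): total = 2582.5
  Site E (10, 15): total = 1979.5
  Site C (11, 8): total = 2138.1
  Site A (18, 1): total = 3324.6
Minimum is at Site E with total 1979.5 mi.

Site E, total 1979.5 mi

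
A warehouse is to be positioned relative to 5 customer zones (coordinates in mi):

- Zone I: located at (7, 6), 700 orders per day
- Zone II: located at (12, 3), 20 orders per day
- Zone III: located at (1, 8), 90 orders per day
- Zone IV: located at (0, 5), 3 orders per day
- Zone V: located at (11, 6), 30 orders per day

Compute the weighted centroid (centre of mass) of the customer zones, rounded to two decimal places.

The minimiser of Σwᵢ‖p−pᵢ‖² is the weighted centroid p* = (Σwᵢpᵢ)/(Σwᵢ).
Σwᵢ = 843.
Σwᵢxᵢ = 700·7 + 20·12 + 90·1 + 3·0 + 30·11 = 5560.
Σwᵢyᵢ = 700·6 + 20·3 + 90·8 + 3·5 + 30·6 = 5175.
x* = 5560/843 = 6.60, y* = 5175/843 = 6.14.

(6.60, 6.14)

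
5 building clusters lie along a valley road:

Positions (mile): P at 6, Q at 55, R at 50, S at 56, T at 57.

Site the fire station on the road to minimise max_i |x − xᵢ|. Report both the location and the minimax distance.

location 31.5, max distance 25.5

The 1-center on a line is the midpoint of the two extreme points: leftmost at 6, rightmost at 57.
Optimal location = (6 + 57)/2 = 31.5; maximum distance = (57 − 6)/2 = 25.5.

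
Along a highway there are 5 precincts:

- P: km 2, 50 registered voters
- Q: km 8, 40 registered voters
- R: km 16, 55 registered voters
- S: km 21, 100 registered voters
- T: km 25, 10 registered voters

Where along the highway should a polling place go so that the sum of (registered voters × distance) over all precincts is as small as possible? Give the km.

For a sum of weighted absolute distances on a line, the optimum is the weighted median (not the mean). Total weight W = 255; half-weight = 127.5.
Sort by position and accumulate weight:
  km 2 (P, w=50) → cum 50
  km 8 (Q, w=40) → cum 90
  km 16 (R, w=55) → cum 145  ≥ 127.5 → median here
  km 21 (S, w=100) → cum 245
  km 25 (T, w=10) → cum 255
Optimal location: km 16.

x = 16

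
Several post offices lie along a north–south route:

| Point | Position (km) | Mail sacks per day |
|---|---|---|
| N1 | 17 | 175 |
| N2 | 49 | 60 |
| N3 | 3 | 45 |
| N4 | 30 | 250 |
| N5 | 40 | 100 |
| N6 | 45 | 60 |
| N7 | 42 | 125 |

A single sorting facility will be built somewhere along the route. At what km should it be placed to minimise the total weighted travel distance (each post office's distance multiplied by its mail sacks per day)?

For a sum of weighted absolute distances on a line, the optimum is the weighted median (not the mean). Total weight W = 815; half-weight = 407.5.
Sort by position and accumulate weight:
  km 3 (N3, w=45) → cum 45
  km 17 (N1, w=175) → cum 220
  km 30 (N4, w=250) → cum 470  ≥ 407.5 → median here
  km 40 (N5, w=100) → cum 570
  km 42 (N7, w=125) → cum 695
  km 45 (N6, w=60) → cum 755
  km 49 (N2, w=60) → cum 815
Optimal location: km 30.

x = 30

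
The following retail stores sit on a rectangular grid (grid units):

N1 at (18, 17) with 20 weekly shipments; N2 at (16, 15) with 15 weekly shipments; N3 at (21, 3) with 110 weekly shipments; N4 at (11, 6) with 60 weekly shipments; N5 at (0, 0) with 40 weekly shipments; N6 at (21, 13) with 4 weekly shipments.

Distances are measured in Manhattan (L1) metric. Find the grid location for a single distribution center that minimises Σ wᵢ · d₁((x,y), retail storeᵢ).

Manhattan distance separates: Σwᵢ(|x−xᵢ|+|y−yᵢ|) = Σwᵢ|x−xᵢ| + Σwᵢ|y−yᵢ|, so x and y are optimised independently as 1-D weighted medians.
Total weight W = 249; half = 124.5.
x-coordinate, sorted with cumulative weight:
  x=0 (N5, w=40) cum 40
  x=11 (N4, w=60) cum 100
  x=16 (N2, w=15) cum 115
  x=18 (N1, w=20) cum 135  ← median
  x=21 (N3, w=110) cum 245
  x=21 (N6, w=4) cum 249
⇒ x* = 18
y-coordinate, sorted with cumulative weight:
  y=0 (N5, w=40) cum 40
  y=3 (N3, w=110) cum 150  ← median
  y=6 (N4, w=60) cum 210
  y=13 (N6, w=4) cum 214
  y=15 (N2, w=15) cum 229
  y=17 (N1, w=20) cum 249
⇒ y* = 3

(18, 3)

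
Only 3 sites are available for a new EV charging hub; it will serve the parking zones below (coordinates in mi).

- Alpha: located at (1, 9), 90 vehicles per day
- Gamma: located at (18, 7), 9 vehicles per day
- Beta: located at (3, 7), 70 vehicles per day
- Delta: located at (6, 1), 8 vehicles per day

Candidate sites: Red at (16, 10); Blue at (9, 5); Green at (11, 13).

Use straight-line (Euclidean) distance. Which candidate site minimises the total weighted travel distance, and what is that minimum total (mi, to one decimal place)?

Blue, total 1370.7 mi

Total weighted distance at each candidate:
  Red (16, 10): total = 2427.0
  Blue (9, 5): total = 1370.7
  Green (11, 13): total = 1856.3
Minimum is at Blue with total 1370.7 mi.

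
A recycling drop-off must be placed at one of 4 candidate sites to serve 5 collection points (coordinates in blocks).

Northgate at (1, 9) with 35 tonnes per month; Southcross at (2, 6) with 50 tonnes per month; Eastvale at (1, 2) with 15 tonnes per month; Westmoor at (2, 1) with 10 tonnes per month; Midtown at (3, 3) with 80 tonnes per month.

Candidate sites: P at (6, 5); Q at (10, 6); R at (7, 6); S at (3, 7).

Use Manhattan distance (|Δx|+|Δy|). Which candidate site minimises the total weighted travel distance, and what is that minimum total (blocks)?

Total weighted distance at each candidate:
  P (6, 5): total = 1165
  Q (10, 6): total = 1945
  R (7, 6): total = 1375
  S (3, 7): total = 735
Minimum is at S with total 735 blocks.

S, total 735 blocks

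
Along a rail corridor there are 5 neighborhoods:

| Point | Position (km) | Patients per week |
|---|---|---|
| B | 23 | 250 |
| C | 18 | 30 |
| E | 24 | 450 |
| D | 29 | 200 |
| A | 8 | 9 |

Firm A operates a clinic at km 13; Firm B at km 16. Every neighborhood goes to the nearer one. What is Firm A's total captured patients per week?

The indifferent point is the midpoint (13+16)/2 = 14.5; neighborhoods left of it (closer to Firm A at 13) go to Firm A, those right go to Firm B.
  A at 8 (w=9) → Firm A
  C at 18 (w=30) → Firm B
  B at 23 (w=250) → Firm B
  E at 24 (w=450) → Firm B
  D at 29 (w=200) → Firm B
Firm A captures 9; Firm B captures 930.

9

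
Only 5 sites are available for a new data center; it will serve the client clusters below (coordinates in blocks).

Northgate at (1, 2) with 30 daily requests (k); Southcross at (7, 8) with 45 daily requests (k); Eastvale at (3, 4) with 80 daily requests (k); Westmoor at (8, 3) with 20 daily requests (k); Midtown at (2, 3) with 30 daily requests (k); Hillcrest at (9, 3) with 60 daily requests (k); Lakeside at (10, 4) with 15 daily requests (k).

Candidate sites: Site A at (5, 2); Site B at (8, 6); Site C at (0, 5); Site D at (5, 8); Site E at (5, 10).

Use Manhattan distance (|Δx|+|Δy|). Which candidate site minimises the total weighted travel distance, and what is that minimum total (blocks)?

Site A, total 1405 blocks

Total weighted distance at each candidate:
  Site A (5, 2): total = 1405
  Site B (8, 6): total = 1655
  Site C (0, 5): total = 2035
  Site D (5, 8): total = 1945
  Site E (5, 10): total = 2505
Minimum is at Site A with total 1405 blocks.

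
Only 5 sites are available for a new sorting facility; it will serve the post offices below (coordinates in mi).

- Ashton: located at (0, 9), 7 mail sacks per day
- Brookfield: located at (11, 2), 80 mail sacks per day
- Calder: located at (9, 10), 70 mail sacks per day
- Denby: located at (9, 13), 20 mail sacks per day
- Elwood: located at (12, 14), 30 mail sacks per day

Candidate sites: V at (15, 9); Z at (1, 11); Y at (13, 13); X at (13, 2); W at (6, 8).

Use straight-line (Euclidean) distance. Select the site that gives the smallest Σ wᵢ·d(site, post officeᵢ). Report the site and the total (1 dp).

W, total 1291.0 mi

Total weighted distance at each candidate:
  V (15, 9): total = 1494.9
  Z (1, 11): total = 2163.3
  Y (13, 13): total = 1462.1
  X (13, 2): total = 1484.8
  W (6, 8): total = 1291.0
Minimum is at W with total 1291.0 mi.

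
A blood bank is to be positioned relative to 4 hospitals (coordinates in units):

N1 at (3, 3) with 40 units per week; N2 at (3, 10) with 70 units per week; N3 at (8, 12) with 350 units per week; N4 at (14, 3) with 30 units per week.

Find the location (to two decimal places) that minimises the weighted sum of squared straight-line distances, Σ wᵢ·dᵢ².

The minimiser of Σwᵢ‖p−pᵢ‖² is the weighted centroid p* = (Σwᵢpᵢ)/(Σwᵢ).
Σwᵢ = 490.
Σwᵢxᵢ = 40·3 + 70·3 + 350·8 + 30·14 = 3550.
Σwᵢyᵢ = 40·3 + 70·10 + 350·12 + 30·3 = 5110.
x* = 3550/490 = 7.24, y* = 5110/490 = 10.43.

(7.24, 10.43)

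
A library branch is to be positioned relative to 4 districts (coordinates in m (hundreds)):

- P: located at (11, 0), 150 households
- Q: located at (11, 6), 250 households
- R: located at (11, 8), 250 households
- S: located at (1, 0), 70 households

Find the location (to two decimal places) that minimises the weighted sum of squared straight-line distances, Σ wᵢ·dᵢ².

(10.03, 4.86)

The minimiser of Σwᵢ‖p−pᵢ‖² is the weighted centroid p* = (Σwᵢpᵢ)/(Σwᵢ).
Σwᵢ = 720.
Σwᵢxᵢ = 150·11 + 250·11 + 250·11 + 70·1 = 7220.
Σwᵢyᵢ = 150·0 + 250·6 + 250·8 + 70·0 = 3500.
x* = 7220/720 = 10.03, y* = 3500/720 = 4.86.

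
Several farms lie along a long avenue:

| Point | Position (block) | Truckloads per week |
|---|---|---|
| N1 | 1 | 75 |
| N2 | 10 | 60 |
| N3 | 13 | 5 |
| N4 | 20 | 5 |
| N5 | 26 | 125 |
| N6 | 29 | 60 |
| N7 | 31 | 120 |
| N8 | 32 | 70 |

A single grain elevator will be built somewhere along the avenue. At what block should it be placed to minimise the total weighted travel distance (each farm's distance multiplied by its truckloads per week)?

For a sum of weighted absolute distances on a line, the optimum is the weighted median (not the mean). Total weight W = 520; half-weight = 260.
Sort by position and accumulate weight:
  block 1 (N1, w=75) → cum 75
  block 10 (N2, w=60) → cum 135
  block 13 (N3, w=5) → cum 140
  block 20 (N4, w=5) → cum 145
  block 26 (N5, w=125) → cum 270  ≥ 260 → median here
  block 29 (N6, w=60) → cum 330
  block 31 (N7, w=120) → cum 450
  block 32 (N8, w=70) → cum 520
Optimal location: block 26.

x = 26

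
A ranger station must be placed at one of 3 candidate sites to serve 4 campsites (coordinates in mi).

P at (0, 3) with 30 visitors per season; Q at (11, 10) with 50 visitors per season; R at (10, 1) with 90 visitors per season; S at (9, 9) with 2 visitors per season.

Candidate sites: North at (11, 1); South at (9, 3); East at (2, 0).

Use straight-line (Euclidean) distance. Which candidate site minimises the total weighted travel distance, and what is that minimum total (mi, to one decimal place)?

Total weighted distance at each candidate:
  North (11, 1): total = 891.9
  South (9, 3): total = 847.3
  East (2, 0): total = 1529.3
Minimum is at South with total 847.3 mi.

South, total 847.3 mi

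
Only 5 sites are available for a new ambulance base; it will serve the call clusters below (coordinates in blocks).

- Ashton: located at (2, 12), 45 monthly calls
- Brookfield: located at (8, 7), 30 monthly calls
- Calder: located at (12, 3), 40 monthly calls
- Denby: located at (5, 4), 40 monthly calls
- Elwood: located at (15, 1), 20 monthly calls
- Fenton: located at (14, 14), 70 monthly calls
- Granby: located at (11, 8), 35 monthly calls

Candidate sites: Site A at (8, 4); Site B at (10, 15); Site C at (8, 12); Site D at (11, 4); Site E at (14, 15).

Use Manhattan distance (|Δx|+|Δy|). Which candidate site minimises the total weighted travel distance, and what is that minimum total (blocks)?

Site D, total 2455 blocks

Total weighted distance at each candidate:
  Site A (8, 4): total = 2605
  Site B (10, 15): total = 3005
  Site C (8, 12): total = 2545
  Site D (11, 4): total = 2455
  Site E (14, 15): total = 3175
Minimum is at Site D with total 2455 blocks.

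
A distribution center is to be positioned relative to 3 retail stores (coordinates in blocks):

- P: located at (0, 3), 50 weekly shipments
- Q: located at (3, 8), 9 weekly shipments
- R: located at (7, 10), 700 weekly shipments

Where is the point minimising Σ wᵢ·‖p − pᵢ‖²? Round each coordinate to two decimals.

(6.49, 9.52)

The minimiser of Σwᵢ‖p−pᵢ‖² is the weighted centroid p* = (Σwᵢpᵢ)/(Σwᵢ).
Σwᵢ = 759.
Σwᵢxᵢ = 50·0 + 9·3 + 700·7 = 4927.
Σwᵢyᵢ = 50·3 + 9·8 + 700·10 = 7222.
x* = 4927/759 = 6.49, y* = 7222/759 = 9.52.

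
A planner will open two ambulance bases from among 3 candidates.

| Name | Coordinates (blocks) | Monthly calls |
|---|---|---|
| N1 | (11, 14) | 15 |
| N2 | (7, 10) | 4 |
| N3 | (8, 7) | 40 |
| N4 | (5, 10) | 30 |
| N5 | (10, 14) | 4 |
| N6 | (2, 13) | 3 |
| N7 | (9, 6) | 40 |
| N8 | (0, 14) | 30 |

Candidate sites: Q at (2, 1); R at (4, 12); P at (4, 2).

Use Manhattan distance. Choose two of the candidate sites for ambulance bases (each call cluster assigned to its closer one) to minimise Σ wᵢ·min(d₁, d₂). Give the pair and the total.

{R, P}, total 1186

Evaluate every pair (each demand assigned to the nearer of the two):
  {R, P}: total = 1186
  {Q, R}: total = 1266
  {Q, P}: total = 1877
Best pair: {R, P} with total 1186.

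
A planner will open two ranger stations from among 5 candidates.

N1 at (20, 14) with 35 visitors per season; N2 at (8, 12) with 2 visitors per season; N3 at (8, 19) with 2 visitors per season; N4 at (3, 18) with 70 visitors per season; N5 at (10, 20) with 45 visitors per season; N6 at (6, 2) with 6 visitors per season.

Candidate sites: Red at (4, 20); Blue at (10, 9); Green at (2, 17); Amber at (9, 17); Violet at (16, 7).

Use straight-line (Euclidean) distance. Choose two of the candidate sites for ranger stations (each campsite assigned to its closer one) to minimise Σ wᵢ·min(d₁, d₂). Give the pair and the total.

Evaluate every pair (each demand assigned to the nearer of the two):
  {Green, Amber}: total = 746.8
  {Red, Violet}: total = 801.9
  {Red, Amber}: total = 804.3
  {Green, Violet}: total = 861.0
  {Red, Blue}: total = 881.7
  {Amber, Violet}: total = 932.0
  {Blue, Green}: total = 943.0
  {Blue, Amber}: total = 1019.5
  {Red, Green}: total = 1084.1
  {Blue, Violet}: total = 1651.3
Best pair: {Green, Amber} with total 746.8.

{Green, Amber}, total 746.8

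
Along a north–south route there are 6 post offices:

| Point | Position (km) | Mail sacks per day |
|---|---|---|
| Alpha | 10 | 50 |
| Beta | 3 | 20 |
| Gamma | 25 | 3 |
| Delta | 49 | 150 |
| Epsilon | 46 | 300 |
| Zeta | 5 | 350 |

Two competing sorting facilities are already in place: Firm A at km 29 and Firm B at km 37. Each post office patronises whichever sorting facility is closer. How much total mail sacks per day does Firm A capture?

423

The indifferent point is the midpoint (29+37)/2 = 33; post offices left of it (closer to Firm A at 29) go to Firm A, those right go to Firm B.
  Beta at 3 (w=20) → Firm A
  Zeta at 5 (w=350) → Firm A
  Alpha at 10 (w=50) → Firm A
  Gamma at 25 (w=3) → Firm A
  Epsilon at 46 (w=300) → Firm B
  Delta at 49 (w=150) → Firm B
Firm A captures 423; Firm B captures 450.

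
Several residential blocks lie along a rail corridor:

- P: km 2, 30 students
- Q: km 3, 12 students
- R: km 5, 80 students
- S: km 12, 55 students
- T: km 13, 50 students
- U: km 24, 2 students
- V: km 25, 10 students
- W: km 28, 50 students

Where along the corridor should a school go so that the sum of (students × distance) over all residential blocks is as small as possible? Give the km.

For a sum of weighted absolute distances on a line, the optimum is the weighted median (not the mean). Total weight W = 289; half-weight = 144.5.
Sort by position and accumulate weight:
  km 2 (P, w=30) → cum 30
  km 3 (Q, w=12) → cum 42
  km 5 (R, w=80) → cum 122
  km 12 (S, w=55) → cum 177  ≥ 144.5 → median here
  km 13 (T, w=50) → cum 227
  km 24 (U, w=2) → cum 229
  km 25 (V, w=10) → cum 239
  km 28 (W, w=50) → cum 289
Optimal location: km 12.

x = 12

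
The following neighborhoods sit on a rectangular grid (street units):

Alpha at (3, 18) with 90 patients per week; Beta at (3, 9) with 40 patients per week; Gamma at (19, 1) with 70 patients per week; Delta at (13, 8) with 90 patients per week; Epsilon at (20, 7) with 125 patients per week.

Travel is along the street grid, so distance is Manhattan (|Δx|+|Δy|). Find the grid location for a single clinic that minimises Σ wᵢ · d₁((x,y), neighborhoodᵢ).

Manhattan distance separates: Σwᵢ(|x−xᵢ|+|y−yᵢ|) = Σwᵢ|x−xᵢ| + Σwᵢ|y−yᵢ|, so x and y are optimised independently as 1-D weighted medians.
Total weight W = 415; half = 207.5.
x-coordinate, sorted with cumulative weight:
  x=3 (Alpha, w=90) cum 90
  x=3 (Beta, w=40) cum 130
  x=13 (Delta, w=90) cum 220  ← median
  x=19 (Gamma, w=70) cum 290
  x=20 (Epsilon, w=125) cum 415
⇒ x* = 13
y-coordinate, sorted with cumulative weight:
  y=1 (Gamma, w=70) cum 70
  y=7 (Epsilon, w=125) cum 195
  y=8 (Delta, w=90) cum 285  ← median
  y=9 (Beta, w=40) cum 325
  y=18 (Alpha, w=90) cum 415
⇒ y* = 8

(13, 8)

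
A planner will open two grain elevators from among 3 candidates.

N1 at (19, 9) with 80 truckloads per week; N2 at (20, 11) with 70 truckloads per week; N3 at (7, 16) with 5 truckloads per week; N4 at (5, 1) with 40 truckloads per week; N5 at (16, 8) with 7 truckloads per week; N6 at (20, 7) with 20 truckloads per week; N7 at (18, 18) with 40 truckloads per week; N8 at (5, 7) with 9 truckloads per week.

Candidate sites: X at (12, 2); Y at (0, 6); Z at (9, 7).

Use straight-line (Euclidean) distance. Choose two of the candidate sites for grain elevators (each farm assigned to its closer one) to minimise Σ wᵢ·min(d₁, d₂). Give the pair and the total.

Evaluate every pair (each demand assigned to the nearer of the two):
  {X, Z}: total = 2782.9
  {Y, Z}: total = 2838.1
  {X, Y}: total = 2947.3
Best pair: {X, Z} with total 2782.9.

{X, Z}, total 2782.9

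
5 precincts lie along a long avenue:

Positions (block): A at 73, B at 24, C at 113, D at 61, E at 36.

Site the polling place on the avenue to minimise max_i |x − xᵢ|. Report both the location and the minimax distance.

location 68.5, max distance 44.5

The 1-center on a line is the midpoint of the two extreme points: leftmost at 24, rightmost at 113.
Optimal location = (24 + 113)/2 = 68.5; maximum distance = (113 − 24)/2 = 44.5.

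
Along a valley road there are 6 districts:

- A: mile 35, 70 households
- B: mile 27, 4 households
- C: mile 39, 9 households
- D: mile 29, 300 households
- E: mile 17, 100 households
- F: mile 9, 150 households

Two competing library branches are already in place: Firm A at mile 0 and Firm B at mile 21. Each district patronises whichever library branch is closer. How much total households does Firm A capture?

150

The indifferent point is the midpoint (0+21)/2 = 10.5; districts left of it (closer to Firm A at 0) go to Firm A, those right go to Firm B.
  F at 9 (w=150) → Firm A
  E at 17 (w=100) → Firm B
  B at 27 (w=4) → Firm B
  D at 29 (w=300) → Firm B
  A at 35 (w=70) → Firm B
  C at 39 (w=9) → Firm B
Firm A captures 150; Firm B captures 483.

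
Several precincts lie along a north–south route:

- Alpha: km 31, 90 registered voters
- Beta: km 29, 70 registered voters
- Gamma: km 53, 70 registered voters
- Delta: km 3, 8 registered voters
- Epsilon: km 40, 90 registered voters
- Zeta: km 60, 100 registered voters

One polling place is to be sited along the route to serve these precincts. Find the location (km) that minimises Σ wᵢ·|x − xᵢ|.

x = 40

For a sum of weighted absolute distances on a line, the optimum is the weighted median (not the mean). Total weight W = 428; half-weight = 214.
Sort by position and accumulate weight:
  km 3 (Delta, w=8) → cum 8
  km 29 (Beta, w=70) → cum 78
  km 31 (Alpha, w=90) → cum 168
  km 40 (Epsilon, w=90) → cum 258  ≥ 214 → median here
  km 53 (Gamma, w=70) → cum 328
  km 60 (Zeta, w=100) → cum 428
Optimal location: km 40.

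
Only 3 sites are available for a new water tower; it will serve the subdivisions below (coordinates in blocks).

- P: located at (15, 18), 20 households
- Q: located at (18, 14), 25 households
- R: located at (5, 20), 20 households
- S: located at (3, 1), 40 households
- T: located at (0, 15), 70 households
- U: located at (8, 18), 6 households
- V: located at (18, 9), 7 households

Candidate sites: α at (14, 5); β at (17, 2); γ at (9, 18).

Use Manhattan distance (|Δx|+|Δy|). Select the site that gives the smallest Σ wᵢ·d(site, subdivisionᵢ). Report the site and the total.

γ, total 2457 blocks

Total weighted distance at each candidate:
  α (14, 5): total = 3535
  β (17, 2): total = 4191
  γ (9, 18): total = 2457
Minimum is at γ with total 2457 blocks.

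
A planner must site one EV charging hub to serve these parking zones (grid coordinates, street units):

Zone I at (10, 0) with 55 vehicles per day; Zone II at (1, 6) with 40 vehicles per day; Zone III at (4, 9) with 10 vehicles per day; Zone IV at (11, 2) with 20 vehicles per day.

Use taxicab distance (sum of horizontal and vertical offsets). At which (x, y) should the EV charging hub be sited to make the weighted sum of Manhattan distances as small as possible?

Manhattan distance separates: Σwᵢ(|x−xᵢ|+|y−yᵢ|) = Σwᵢ|x−xᵢ| + Σwᵢ|y−yᵢ|, so x and y are optimised independently as 1-D weighted medians.
Total weight W = 125; half = 62.5.
x-coordinate, sorted with cumulative weight:
  x=1 (Zone II, w=40) cum 40
  x=4 (Zone III, w=10) cum 50
  x=10 (Zone I, w=55) cum 105  ← median
  x=11 (Zone IV, w=20) cum 125
⇒ x* = 10
y-coordinate, sorted with cumulative weight:
  y=0 (Zone I, w=55) cum 55
  y=2 (Zone IV, w=20) cum 75  ← median
  y=6 (Zone II, w=40) cum 115
  y=9 (Zone III, w=10) cum 125
⇒ y* = 2

(10, 2)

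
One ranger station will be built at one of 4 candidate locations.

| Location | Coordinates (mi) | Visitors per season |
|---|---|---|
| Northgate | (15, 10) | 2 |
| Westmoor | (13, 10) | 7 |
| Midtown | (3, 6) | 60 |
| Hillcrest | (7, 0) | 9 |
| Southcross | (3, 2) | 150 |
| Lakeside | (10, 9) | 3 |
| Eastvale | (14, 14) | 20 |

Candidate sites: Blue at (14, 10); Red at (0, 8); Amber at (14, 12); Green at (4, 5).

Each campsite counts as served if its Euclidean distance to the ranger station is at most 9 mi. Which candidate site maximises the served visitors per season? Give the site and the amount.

Green, covering 222

Coverage radius r = 9 mi; a point is covered iff (Δx)²+(Δy)² ≤ 9² = 81.
  Blue (14, 10): covers {Northgate, Westmoor, Lakeside, Eastvale} → 32
  Red (0, 8): covers {Midtown, Southcross} → 210
  Amber (14, 12): covers {Northgate, Westmoor, Lakeside, Eastvale} → 32
  Green (4, 5): covers {Midtown, Hillcrest, Southcross, Lakeside} → 222
Maximum coverage at Green: 222 visitors per season.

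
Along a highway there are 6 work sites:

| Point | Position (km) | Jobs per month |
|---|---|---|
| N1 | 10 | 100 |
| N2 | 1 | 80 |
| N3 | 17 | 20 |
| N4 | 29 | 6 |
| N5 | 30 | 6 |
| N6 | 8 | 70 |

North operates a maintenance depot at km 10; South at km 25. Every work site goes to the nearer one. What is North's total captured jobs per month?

The indifferent point is the midpoint (10+25)/2 = 17.5; work sites left of it (closer to North at 10) go to North, those right go to South.
  N2 at 1 (w=80) → North
  N6 at 8 (w=70) → North
  N1 at 10 (w=100) → North
  N3 at 17 (w=20) → North
  N4 at 29 (w=6) → South
  N5 at 30 (w=6) → South
North captures 270; South captures 12.

270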